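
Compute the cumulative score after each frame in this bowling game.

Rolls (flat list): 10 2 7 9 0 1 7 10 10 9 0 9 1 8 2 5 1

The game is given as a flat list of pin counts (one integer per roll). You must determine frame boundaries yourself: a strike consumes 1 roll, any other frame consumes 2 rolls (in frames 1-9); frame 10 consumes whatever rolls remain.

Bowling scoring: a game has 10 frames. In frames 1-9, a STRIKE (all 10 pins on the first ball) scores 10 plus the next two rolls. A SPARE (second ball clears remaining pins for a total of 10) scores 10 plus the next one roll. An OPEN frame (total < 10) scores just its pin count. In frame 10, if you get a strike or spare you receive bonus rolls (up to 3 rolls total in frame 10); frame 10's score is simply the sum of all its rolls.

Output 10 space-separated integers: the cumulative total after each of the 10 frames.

Frame 1: STRIKE. 10 + next two rolls (2+7) = 19. Cumulative: 19
Frame 2: OPEN (2+7=9). Cumulative: 28
Frame 3: OPEN (9+0=9). Cumulative: 37
Frame 4: OPEN (1+7=8). Cumulative: 45
Frame 5: STRIKE. 10 + next two rolls (10+9) = 29. Cumulative: 74
Frame 6: STRIKE. 10 + next two rolls (9+0) = 19. Cumulative: 93
Frame 7: OPEN (9+0=9). Cumulative: 102
Frame 8: SPARE (9+1=10). 10 + next roll (8) = 18. Cumulative: 120
Frame 9: SPARE (8+2=10). 10 + next roll (5) = 15. Cumulative: 135
Frame 10: OPEN. Sum of all frame-10 rolls (5+1) = 6. Cumulative: 141

Answer: 19 28 37 45 74 93 102 120 135 141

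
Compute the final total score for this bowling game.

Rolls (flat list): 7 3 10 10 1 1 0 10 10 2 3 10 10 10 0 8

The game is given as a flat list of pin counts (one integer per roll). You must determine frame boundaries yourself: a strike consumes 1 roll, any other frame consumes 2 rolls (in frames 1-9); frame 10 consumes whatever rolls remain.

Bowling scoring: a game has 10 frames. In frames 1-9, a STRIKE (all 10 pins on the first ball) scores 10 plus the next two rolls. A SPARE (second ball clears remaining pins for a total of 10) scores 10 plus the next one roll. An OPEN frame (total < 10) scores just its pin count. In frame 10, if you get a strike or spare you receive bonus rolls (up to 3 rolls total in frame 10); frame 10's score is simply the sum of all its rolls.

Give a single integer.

Frame 1: SPARE (7+3=10). 10 + next roll (10) = 20. Cumulative: 20
Frame 2: STRIKE. 10 + next two rolls (10+1) = 21. Cumulative: 41
Frame 3: STRIKE. 10 + next two rolls (1+1) = 12. Cumulative: 53
Frame 4: OPEN (1+1=2). Cumulative: 55
Frame 5: SPARE (0+10=10). 10 + next roll (10) = 20. Cumulative: 75
Frame 6: STRIKE. 10 + next two rolls (2+3) = 15. Cumulative: 90
Frame 7: OPEN (2+3=5). Cumulative: 95
Frame 8: STRIKE. 10 + next two rolls (10+10) = 30. Cumulative: 125
Frame 9: STRIKE. 10 + next two rolls (10+0) = 20. Cumulative: 145
Frame 10: STRIKE. Sum of all frame-10 rolls (10+0+8) = 18. Cumulative: 163

Answer: 163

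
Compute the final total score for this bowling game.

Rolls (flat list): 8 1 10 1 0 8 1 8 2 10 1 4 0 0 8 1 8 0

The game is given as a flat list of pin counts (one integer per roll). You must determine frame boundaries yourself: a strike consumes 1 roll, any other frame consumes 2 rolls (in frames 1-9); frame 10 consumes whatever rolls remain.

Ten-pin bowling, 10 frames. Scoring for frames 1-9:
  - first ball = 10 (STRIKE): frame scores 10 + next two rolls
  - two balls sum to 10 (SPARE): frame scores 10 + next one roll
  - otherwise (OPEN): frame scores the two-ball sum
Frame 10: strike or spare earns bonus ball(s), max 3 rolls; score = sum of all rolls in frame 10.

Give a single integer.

Frame 1: OPEN (8+1=9). Cumulative: 9
Frame 2: STRIKE. 10 + next two rolls (1+0) = 11. Cumulative: 20
Frame 3: OPEN (1+0=1). Cumulative: 21
Frame 4: OPEN (8+1=9). Cumulative: 30
Frame 5: SPARE (8+2=10). 10 + next roll (10) = 20. Cumulative: 50
Frame 6: STRIKE. 10 + next two rolls (1+4) = 15. Cumulative: 65
Frame 7: OPEN (1+4=5). Cumulative: 70
Frame 8: OPEN (0+0=0). Cumulative: 70
Frame 9: OPEN (8+1=9). Cumulative: 79
Frame 10: OPEN. Sum of all frame-10 rolls (8+0) = 8. Cumulative: 87

Answer: 87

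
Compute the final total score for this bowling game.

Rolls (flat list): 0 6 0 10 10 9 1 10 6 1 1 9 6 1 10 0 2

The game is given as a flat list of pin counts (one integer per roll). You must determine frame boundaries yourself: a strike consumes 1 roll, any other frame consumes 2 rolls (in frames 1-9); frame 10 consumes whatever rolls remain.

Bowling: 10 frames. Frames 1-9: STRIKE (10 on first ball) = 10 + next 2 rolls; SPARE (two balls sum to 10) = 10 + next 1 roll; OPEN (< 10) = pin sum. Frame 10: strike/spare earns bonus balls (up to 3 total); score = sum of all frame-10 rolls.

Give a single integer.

Answer: 127

Derivation:
Frame 1: OPEN (0+6=6). Cumulative: 6
Frame 2: SPARE (0+10=10). 10 + next roll (10) = 20. Cumulative: 26
Frame 3: STRIKE. 10 + next two rolls (9+1) = 20. Cumulative: 46
Frame 4: SPARE (9+1=10). 10 + next roll (10) = 20. Cumulative: 66
Frame 5: STRIKE. 10 + next two rolls (6+1) = 17. Cumulative: 83
Frame 6: OPEN (6+1=7). Cumulative: 90
Frame 7: SPARE (1+9=10). 10 + next roll (6) = 16. Cumulative: 106
Frame 8: OPEN (6+1=7). Cumulative: 113
Frame 9: STRIKE. 10 + next two rolls (0+2) = 12. Cumulative: 125
Frame 10: OPEN. Sum of all frame-10 rolls (0+2) = 2. Cumulative: 127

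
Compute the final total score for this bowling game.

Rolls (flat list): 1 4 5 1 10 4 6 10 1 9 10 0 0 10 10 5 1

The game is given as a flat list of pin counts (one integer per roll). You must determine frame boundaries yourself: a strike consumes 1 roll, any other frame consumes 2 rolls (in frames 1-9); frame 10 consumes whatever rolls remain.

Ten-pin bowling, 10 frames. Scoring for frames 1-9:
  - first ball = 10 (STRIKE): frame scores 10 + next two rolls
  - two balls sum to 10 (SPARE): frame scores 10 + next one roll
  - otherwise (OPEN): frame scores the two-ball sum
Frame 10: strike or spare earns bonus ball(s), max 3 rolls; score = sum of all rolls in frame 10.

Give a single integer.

Answer: 142

Derivation:
Frame 1: OPEN (1+4=5). Cumulative: 5
Frame 2: OPEN (5+1=6). Cumulative: 11
Frame 3: STRIKE. 10 + next two rolls (4+6) = 20. Cumulative: 31
Frame 4: SPARE (4+6=10). 10 + next roll (10) = 20. Cumulative: 51
Frame 5: STRIKE. 10 + next two rolls (1+9) = 20. Cumulative: 71
Frame 6: SPARE (1+9=10). 10 + next roll (10) = 20. Cumulative: 91
Frame 7: STRIKE. 10 + next two rolls (0+0) = 10. Cumulative: 101
Frame 8: OPEN (0+0=0). Cumulative: 101
Frame 9: STRIKE. 10 + next two rolls (10+5) = 25. Cumulative: 126
Frame 10: STRIKE. Sum of all frame-10 rolls (10+5+1) = 16. Cumulative: 142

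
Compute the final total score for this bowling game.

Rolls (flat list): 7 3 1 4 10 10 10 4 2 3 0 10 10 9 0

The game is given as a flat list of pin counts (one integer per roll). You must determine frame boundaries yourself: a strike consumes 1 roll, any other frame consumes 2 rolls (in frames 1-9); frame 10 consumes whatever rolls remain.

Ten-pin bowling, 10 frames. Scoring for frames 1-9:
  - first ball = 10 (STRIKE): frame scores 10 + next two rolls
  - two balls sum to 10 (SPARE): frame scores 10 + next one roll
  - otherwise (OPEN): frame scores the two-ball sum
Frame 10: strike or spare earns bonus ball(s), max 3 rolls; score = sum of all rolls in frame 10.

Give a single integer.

Answer: 152

Derivation:
Frame 1: SPARE (7+3=10). 10 + next roll (1) = 11. Cumulative: 11
Frame 2: OPEN (1+4=5). Cumulative: 16
Frame 3: STRIKE. 10 + next two rolls (10+10) = 30. Cumulative: 46
Frame 4: STRIKE. 10 + next two rolls (10+4) = 24. Cumulative: 70
Frame 5: STRIKE. 10 + next two rolls (4+2) = 16. Cumulative: 86
Frame 6: OPEN (4+2=6). Cumulative: 92
Frame 7: OPEN (3+0=3). Cumulative: 95
Frame 8: STRIKE. 10 + next two rolls (10+9) = 29. Cumulative: 124
Frame 9: STRIKE. 10 + next two rolls (9+0) = 19. Cumulative: 143
Frame 10: OPEN. Sum of all frame-10 rolls (9+0) = 9. Cumulative: 152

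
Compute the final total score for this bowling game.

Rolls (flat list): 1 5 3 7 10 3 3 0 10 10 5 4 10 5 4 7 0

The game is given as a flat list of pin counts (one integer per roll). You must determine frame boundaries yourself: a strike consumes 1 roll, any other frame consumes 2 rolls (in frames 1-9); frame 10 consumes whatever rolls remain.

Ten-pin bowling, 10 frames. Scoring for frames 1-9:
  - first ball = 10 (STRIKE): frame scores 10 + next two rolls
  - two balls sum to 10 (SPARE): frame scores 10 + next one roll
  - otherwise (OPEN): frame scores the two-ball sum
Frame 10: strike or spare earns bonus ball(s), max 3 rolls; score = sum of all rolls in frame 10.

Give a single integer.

Answer: 131

Derivation:
Frame 1: OPEN (1+5=6). Cumulative: 6
Frame 2: SPARE (3+7=10). 10 + next roll (10) = 20. Cumulative: 26
Frame 3: STRIKE. 10 + next two rolls (3+3) = 16. Cumulative: 42
Frame 4: OPEN (3+3=6). Cumulative: 48
Frame 5: SPARE (0+10=10). 10 + next roll (10) = 20. Cumulative: 68
Frame 6: STRIKE. 10 + next two rolls (5+4) = 19. Cumulative: 87
Frame 7: OPEN (5+4=9). Cumulative: 96
Frame 8: STRIKE. 10 + next two rolls (5+4) = 19. Cumulative: 115
Frame 9: OPEN (5+4=9). Cumulative: 124
Frame 10: OPEN. Sum of all frame-10 rolls (7+0) = 7. Cumulative: 131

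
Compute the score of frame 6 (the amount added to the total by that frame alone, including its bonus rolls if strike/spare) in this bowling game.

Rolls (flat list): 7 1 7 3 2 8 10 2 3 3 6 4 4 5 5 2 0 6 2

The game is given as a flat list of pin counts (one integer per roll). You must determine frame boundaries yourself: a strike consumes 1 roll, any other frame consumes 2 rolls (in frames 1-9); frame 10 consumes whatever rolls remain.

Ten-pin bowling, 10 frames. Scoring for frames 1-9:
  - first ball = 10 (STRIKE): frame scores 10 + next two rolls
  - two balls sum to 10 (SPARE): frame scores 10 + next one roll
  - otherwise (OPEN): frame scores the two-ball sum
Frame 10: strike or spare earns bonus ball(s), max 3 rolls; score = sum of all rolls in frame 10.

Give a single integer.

Frame 1: OPEN (7+1=8). Cumulative: 8
Frame 2: SPARE (7+3=10). 10 + next roll (2) = 12. Cumulative: 20
Frame 3: SPARE (2+8=10). 10 + next roll (10) = 20. Cumulative: 40
Frame 4: STRIKE. 10 + next two rolls (2+3) = 15. Cumulative: 55
Frame 5: OPEN (2+3=5). Cumulative: 60
Frame 6: OPEN (3+6=9). Cumulative: 69
Frame 7: OPEN (4+4=8). Cumulative: 77
Frame 8: SPARE (5+5=10). 10 + next roll (2) = 12. Cumulative: 89

Answer: 9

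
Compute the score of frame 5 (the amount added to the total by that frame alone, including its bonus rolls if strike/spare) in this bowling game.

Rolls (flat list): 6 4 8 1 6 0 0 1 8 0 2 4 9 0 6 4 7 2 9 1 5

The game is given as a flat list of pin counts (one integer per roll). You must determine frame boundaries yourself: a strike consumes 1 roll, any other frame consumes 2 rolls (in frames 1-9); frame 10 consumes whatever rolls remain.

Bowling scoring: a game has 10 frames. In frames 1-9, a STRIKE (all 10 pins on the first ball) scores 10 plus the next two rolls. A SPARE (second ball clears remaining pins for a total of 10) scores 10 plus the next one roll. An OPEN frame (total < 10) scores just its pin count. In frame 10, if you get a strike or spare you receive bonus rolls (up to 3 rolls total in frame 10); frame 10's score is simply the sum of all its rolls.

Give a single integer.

Frame 1: SPARE (6+4=10). 10 + next roll (8) = 18. Cumulative: 18
Frame 2: OPEN (8+1=9). Cumulative: 27
Frame 3: OPEN (6+0=6). Cumulative: 33
Frame 4: OPEN (0+1=1). Cumulative: 34
Frame 5: OPEN (8+0=8). Cumulative: 42
Frame 6: OPEN (2+4=6). Cumulative: 48
Frame 7: OPEN (9+0=9). Cumulative: 57

Answer: 8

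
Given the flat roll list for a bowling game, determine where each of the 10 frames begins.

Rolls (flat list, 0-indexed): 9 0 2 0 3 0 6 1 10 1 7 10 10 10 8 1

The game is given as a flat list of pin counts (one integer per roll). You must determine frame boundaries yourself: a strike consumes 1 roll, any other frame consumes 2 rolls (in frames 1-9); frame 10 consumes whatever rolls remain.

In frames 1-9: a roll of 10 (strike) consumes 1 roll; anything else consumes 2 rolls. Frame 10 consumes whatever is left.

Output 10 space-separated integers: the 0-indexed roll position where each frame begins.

Frame 1 starts at roll index 0: rolls=9,0 (sum=9), consumes 2 rolls
Frame 2 starts at roll index 2: rolls=2,0 (sum=2), consumes 2 rolls
Frame 3 starts at roll index 4: rolls=3,0 (sum=3), consumes 2 rolls
Frame 4 starts at roll index 6: rolls=6,1 (sum=7), consumes 2 rolls
Frame 5 starts at roll index 8: roll=10 (strike), consumes 1 roll
Frame 6 starts at roll index 9: rolls=1,7 (sum=8), consumes 2 rolls
Frame 7 starts at roll index 11: roll=10 (strike), consumes 1 roll
Frame 8 starts at roll index 12: roll=10 (strike), consumes 1 roll
Frame 9 starts at roll index 13: roll=10 (strike), consumes 1 roll
Frame 10 starts at roll index 14: 2 remaining rolls

Answer: 0 2 4 6 8 9 11 12 13 14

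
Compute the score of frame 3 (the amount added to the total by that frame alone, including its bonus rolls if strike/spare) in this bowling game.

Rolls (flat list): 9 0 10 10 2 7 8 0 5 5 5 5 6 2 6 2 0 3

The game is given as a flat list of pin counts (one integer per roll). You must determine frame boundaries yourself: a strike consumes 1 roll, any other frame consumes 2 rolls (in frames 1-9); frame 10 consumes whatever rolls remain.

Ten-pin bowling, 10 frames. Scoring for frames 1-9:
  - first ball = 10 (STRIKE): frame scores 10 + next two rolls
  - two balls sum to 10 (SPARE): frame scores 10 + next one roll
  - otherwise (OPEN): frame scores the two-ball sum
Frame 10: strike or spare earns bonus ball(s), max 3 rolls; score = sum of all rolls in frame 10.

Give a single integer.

Frame 1: OPEN (9+0=9). Cumulative: 9
Frame 2: STRIKE. 10 + next two rolls (10+2) = 22. Cumulative: 31
Frame 3: STRIKE. 10 + next two rolls (2+7) = 19. Cumulative: 50
Frame 4: OPEN (2+7=9). Cumulative: 59
Frame 5: OPEN (8+0=8). Cumulative: 67

Answer: 19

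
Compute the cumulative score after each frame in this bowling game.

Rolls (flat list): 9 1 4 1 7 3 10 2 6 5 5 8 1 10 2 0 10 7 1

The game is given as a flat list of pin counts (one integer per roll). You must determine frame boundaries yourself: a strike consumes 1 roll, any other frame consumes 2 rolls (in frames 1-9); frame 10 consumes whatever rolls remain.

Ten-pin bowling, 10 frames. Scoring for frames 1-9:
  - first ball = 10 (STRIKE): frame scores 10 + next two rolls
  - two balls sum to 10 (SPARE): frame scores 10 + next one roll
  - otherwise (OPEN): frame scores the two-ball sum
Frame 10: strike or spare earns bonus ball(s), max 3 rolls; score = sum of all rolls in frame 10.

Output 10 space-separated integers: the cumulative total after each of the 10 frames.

Frame 1: SPARE (9+1=10). 10 + next roll (4) = 14. Cumulative: 14
Frame 2: OPEN (4+1=5). Cumulative: 19
Frame 3: SPARE (7+3=10). 10 + next roll (10) = 20. Cumulative: 39
Frame 4: STRIKE. 10 + next two rolls (2+6) = 18. Cumulative: 57
Frame 5: OPEN (2+6=8). Cumulative: 65
Frame 6: SPARE (5+5=10). 10 + next roll (8) = 18. Cumulative: 83
Frame 7: OPEN (8+1=9). Cumulative: 92
Frame 8: STRIKE. 10 + next two rolls (2+0) = 12. Cumulative: 104
Frame 9: OPEN (2+0=2). Cumulative: 106
Frame 10: STRIKE. Sum of all frame-10 rolls (10+7+1) = 18. Cumulative: 124

Answer: 14 19 39 57 65 83 92 104 106 124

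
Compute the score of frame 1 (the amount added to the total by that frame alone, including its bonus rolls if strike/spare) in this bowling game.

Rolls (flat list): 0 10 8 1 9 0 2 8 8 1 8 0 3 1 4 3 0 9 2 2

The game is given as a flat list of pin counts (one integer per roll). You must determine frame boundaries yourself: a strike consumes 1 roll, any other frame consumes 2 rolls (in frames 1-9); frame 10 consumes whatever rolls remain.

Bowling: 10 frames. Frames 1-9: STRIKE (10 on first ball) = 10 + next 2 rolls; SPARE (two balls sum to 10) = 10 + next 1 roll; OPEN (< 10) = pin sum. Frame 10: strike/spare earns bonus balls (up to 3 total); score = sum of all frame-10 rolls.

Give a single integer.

Frame 1: SPARE (0+10=10). 10 + next roll (8) = 18. Cumulative: 18
Frame 2: OPEN (8+1=9). Cumulative: 27
Frame 3: OPEN (9+0=9). Cumulative: 36

Answer: 18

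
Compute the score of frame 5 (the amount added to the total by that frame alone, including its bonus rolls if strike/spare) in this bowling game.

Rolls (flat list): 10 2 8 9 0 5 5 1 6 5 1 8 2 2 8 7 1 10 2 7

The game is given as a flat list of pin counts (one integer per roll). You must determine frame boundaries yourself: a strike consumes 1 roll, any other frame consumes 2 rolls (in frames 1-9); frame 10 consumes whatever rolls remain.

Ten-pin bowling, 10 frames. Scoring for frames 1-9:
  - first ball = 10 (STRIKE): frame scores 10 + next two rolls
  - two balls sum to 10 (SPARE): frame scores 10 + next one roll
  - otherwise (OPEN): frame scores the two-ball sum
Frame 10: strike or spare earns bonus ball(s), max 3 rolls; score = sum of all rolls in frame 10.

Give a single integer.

Answer: 7

Derivation:
Frame 1: STRIKE. 10 + next two rolls (2+8) = 20. Cumulative: 20
Frame 2: SPARE (2+8=10). 10 + next roll (9) = 19. Cumulative: 39
Frame 3: OPEN (9+0=9). Cumulative: 48
Frame 4: SPARE (5+5=10). 10 + next roll (1) = 11. Cumulative: 59
Frame 5: OPEN (1+6=7). Cumulative: 66
Frame 6: OPEN (5+1=6). Cumulative: 72
Frame 7: SPARE (8+2=10). 10 + next roll (2) = 12. Cumulative: 84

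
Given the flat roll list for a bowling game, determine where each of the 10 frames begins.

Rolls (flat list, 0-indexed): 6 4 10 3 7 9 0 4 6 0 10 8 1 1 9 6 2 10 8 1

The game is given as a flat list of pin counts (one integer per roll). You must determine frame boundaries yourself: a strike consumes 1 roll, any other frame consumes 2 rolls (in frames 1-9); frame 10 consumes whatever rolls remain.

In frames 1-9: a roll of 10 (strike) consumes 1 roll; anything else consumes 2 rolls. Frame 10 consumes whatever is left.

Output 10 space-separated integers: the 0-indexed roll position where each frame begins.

Answer: 0 2 3 5 7 9 11 13 15 17

Derivation:
Frame 1 starts at roll index 0: rolls=6,4 (sum=10), consumes 2 rolls
Frame 2 starts at roll index 2: roll=10 (strike), consumes 1 roll
Frame 3 starts at roll index 3: rolls=3,7 (sum=10), consumes 2 rolls
Frame 4 starts at roll index 5: rolls=9,0 (sum=9), consumes 2 rolls
Frame 5 starts at roll index 7: rolls=4,6 (sum=10), consumes 2 rolls
Frame 6 starts at roll index 9: rolls=0,10 (sum=10), consumes 2 rolls
Frame 7 starts at roll index 11: rolls=8,1 (sum=9), consumes 2 rolls
Frame 8 starts at roll index 13: rolls=1,9 (sum=10), consumes 2 rolls
Frame 9 starts at roll index 15: rolls=6,2 (sum=8), consumes 2 rolls
Frame 10 starts at roll index 17: 3 remaining rolls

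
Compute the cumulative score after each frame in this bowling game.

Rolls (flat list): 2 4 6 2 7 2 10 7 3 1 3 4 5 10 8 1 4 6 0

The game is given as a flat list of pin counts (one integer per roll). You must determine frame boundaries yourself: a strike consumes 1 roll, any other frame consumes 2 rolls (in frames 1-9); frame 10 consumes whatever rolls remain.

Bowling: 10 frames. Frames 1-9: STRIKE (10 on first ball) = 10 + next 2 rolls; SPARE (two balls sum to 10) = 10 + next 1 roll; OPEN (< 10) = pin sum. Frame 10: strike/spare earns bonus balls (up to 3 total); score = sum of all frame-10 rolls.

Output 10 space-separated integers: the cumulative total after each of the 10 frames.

Answer: 6 14 23 43 54 58 67 86 95 105

Derivation:
Frame 1: OPEN (2+4=6). Cumulative: 6
Frame 2: OPEN (6+2=8). Cumulative: 14
Frame 3: OPEN (7+2=9). Cumulative: 23
Frame 4: STRIKE. 10 + next two rolls (7+3) = 20. Cumulative: 43
Frame 5: SPARE (7+3=10). 10 + next roll (1) = 11. Cumulative: 54
Frame 6: OPEN (1+3=4). Cumulative: 58
Frame 7: OPEN (4+5=9). Cumulative: 67
Frame 8: STRIKE. 10 + next two rolls (8+1) = 19. Cumulative: 86
Frame 9: OPEN (8+1=9). Cumulative: 95
Frame 10: SPARE. Sum of all frame-10 rolls (4+6+0) = 10. Cumulative: 105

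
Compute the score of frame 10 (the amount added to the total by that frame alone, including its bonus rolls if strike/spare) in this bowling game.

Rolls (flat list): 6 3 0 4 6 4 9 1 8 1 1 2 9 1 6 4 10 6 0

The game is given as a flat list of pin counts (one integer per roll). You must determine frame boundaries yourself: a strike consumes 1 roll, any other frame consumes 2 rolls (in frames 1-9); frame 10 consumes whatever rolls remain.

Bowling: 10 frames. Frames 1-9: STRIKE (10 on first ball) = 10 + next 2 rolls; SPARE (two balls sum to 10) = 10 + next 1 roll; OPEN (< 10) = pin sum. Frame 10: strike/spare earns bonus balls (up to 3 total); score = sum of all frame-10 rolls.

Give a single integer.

Frame 1: OPEN (6+3=9). Cumulative: 9
Frame 2: OPEN (0+4=4). Cumulative: 13
Frame 3: SPARE (6+4=10). 10 + next roll (9) = 19. Cumulative: 32
Frame 4: SPARE (9+1=10). 10 + next roll (8) = 18. Cumulative: 50
Frame 5: OPEN (8+1=9). Cumulative: 59
Frame 6: OPEN (1+2=3). Cumulative: 62
Frame 7: SPARE (9+1=10). 10 + next roll (6) = 16. Cumulative: 78
Frame 8: SPARE (6+4=10). 10 + next roll (10) = 20. Cumulative: 98
Frame 9: STRIKE. 10 + next two rolls (6+0) = 16. Cumulative: 114
Frame 10: OPEN. Sum of all frame-10 rolls (6+0) = 6. Cumulative: 120

Answer: 6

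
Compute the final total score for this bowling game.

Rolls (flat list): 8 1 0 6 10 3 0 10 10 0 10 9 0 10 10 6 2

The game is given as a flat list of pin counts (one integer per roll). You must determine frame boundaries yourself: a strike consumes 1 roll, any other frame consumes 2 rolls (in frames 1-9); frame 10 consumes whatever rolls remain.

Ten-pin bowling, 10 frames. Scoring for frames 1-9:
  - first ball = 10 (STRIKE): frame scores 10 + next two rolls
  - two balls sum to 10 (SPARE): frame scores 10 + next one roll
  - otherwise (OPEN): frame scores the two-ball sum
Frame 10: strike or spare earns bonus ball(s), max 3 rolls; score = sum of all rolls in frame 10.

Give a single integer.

Answer: 143

Derivation:
Frame 1: OPEN (8+1=9). Cumulative: 9
Frame 2: OPEN (0+6=6). Cumulative: 15
Frame 3: STRIKE. 10 + next two rolls (3+0) = 13. Cumulative: 28
Frame 4: OPEN (3+0=3). Cumulative: 31
Frame 5: STRIKE. 10 + next two rolls (10+0) = 20. Cumulative: 51
Frame 6: STRIKE. 10 + next two rolls (0+10) = 20. Cumulative: 71
Frame 7: SPARE (0+10=10). 10 + next roll (9) = 19. Cumulative: 90
Frame 8: OPEN (9+0=9). Cumulative: 99
Frame 9: STRIKE. 10 + next two rolls (10+6) = 26. Cumulative: 125
Frame 10: STRIKE. Sum of all frame-10 rolls (10+6+2) = 18. Cumulative: 143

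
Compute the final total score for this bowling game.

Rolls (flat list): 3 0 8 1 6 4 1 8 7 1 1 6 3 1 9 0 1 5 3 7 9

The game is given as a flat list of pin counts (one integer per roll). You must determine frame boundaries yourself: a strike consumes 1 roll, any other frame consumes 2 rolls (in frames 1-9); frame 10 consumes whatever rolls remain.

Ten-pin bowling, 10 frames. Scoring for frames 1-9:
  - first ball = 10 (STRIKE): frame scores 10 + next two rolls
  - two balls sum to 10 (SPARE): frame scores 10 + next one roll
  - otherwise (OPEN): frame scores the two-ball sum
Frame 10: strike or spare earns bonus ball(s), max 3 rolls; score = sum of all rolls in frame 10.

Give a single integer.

Answer: 85

Derivation:
Frame 1: OPEN (3+0=3). Cumulative: 3
Frame 2: OPEN (8+1=9). Cumulative: 12
Frame 3: SPARE (6+4=10). 10 + next roll (1) = 11. Cumulative: 23
Frame 4: OPEN (1+8=9). Cumulative: 32
Frame 5: OPEN (7+1=8). Cumulative: 40
Frame 6: OPEN (1+6=7). Cumulative: 47
Frame 7: OPEN (3+1=4). Cumulative: 51
Frame 8: OPEN (9+0=9). Cumulative: 60
Frame 9: OPEN (1+5=6). Cumulative: 66
Frame 10: SPARE. Sum of all frame-10 rolls (3+7+9) = 19. Cumulative: 85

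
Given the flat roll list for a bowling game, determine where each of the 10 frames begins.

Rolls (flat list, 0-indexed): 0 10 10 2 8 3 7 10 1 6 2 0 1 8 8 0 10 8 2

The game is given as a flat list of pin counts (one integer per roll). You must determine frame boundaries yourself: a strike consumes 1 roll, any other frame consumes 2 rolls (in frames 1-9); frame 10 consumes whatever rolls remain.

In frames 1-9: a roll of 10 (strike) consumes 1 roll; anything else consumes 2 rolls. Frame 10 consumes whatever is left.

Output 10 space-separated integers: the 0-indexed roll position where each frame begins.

Frame 1 starts at roll index 0: rolls=0,10 (sum=10), consumes 2 rolls
Frame 2 starts at roll index 2: roll=10 (strike), consumes 1 roll
Frame 3 starts at roll index 3: rolls=2,8 (sum=10), consumes 2 rolls
Frame 4 starts at roll index 5: rolls=3,7 (sum=10), consumes 2 rolls
Frame 5 starts at roll index 7: roll=10 (strike), consumes 1 roll
Frame 6 starts at roll index 8: rolls=1,6 (sum=7), consumes 2 rolls
Frame 7 starts at roll index 10: rolls=2,0 (sum=2), consumes 2 rolls
Frame 8 starts at roll index 12: rolls=1,8 (sum=9), consumes 2 rolls
Frame 9 starts at roll index 14: rolls=8,0 (sum=8), consumes 2 rolls
Frame 10 starts at roll index 16: 3 remaining rolls

Answer: 0 2 3 5 7 8 10 12 14 16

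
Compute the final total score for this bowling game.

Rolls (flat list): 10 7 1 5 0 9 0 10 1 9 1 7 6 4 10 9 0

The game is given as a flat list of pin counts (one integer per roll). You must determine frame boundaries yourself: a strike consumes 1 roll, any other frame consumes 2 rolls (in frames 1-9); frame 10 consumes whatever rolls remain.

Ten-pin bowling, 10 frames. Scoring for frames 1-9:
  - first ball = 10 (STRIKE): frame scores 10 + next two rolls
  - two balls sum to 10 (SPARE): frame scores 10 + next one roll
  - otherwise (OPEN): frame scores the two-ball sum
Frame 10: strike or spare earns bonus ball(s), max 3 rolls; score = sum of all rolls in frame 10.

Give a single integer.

Answer: 127

Derivation:
Frame 1: STRIKE. 10 + next two rolls (7+1) = 18. Cumulative: 18
Frame 2: OPEN (7+1=8). Cumulative: 26
Frame 3: OPEN (5+0=5). Cumulative: 31
Frame 4: OPEN (9+0=9). Cumulative: 40
Frame 5: STRIKE. 10 + next two rolls (1+9) = 20. Cumulative: 60
Frame 6: SPARE (1+9=10). 10 + next roll (1) = 11. Cumulative: 71
Frame 7: OPEN (1+7=8). Cumulative: 79
Frame 8: SPARE (6+4=10). 10 + next roll (10) = 20. Cumulative: 99
Frame 9: STRIKE. 10 + next two rolls (9+0) = 19. Cumulative: 118
Frame 10: OPEN. Sum of all frame-10 rolls (9+0) = 9. Cumulative: 127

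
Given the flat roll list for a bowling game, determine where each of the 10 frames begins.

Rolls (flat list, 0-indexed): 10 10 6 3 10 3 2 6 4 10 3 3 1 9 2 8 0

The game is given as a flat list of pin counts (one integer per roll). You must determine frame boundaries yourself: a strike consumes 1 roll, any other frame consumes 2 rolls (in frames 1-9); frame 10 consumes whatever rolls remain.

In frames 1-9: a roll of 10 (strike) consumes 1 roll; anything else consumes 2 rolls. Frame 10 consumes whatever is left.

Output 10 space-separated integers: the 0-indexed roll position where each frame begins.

Answer: 0 1 2 4 5 7 9 10 12 14

Derivation:
Frame 1 starts at roll index 0: roll=10 (strike), consumes 1 roll
Frame 2 starts at roll index 1: roll=10 (strike), consumes 1 roll
Frame 3 starts at roll index 2: rolls=6,3 (sum=9), consumes 2 rolls
Frame 4 starts at roll index 4: roll=10 (strike), consumes 1 roll
Frame 5 starts at roll index 5: rolls=3,2 (sum=5), consumes 2 rolls
Frame 6 starts at roll index 7: rolls=6,4 (sum=10), consumes 2 rolls
Frame 7 starts at roll index 9: roll=10 (strike), consumes 1 roll
Frame 8 starts at roll index 10: rolls=3,3 (sum=6), consumes 2 rolls
Frame 9 starts at roll index 12: rolls=1,9 (sum=10), consumes 2 rolls
Frame 10 starts at roll index 14: 3 remaining rolls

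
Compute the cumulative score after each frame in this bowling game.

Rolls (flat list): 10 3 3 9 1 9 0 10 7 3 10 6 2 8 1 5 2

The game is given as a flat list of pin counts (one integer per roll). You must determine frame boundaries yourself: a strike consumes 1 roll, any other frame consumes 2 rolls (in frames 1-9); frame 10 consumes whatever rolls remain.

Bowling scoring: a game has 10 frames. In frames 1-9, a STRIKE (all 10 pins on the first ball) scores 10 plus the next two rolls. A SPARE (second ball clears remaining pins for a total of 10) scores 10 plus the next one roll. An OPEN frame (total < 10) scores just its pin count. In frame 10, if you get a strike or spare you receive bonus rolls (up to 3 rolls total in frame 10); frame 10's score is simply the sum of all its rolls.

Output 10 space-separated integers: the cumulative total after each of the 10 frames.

Answer: 16 22 41 50 70 90 108 116 125 132

Derivation:
Frame 1: STRIKE. 10 + next two rolls (3+3) = 16. Cumulative: 16
Frame 2: OPEN (3+3=6). Cumulative: 22
Frame 3: SPARE (9+1=10). 10 + next roll (9) = 19. Cumulative: 41
Frame 4: OPEN (9+0=9). Cumulative: 50
Frame 5: STRIKE. 10 + next two rolls (7+3) = 20. Cumulative: 70
Frame 6: SPARE (7+3=10). 10 + next roll (10) = 20. Cumulative: 90
Frame 7: STRIKE. 10 + next two rolls (6+2) = 18. Cumulative: 108
Frame 8: OPEN (6+2=8). Cumulative: 116
Frame 9: OPEN (8+1=9). Cumulative: 125
Frame 10: OPEN. Sum of all frame-10 rolls (5+2) = 7. Cumulative: 132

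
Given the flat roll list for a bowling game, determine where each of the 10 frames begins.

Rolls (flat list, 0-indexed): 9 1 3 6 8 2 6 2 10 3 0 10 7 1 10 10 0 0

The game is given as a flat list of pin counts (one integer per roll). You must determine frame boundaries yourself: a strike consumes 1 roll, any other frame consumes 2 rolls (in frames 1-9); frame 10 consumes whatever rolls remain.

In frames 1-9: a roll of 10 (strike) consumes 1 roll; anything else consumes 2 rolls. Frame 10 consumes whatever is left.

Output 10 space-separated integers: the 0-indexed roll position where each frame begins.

Frame 1 starts at roll index 0: rolls=9,1 (sum=10), consumes 2 rolls
Frame 2 starts at roll index 2: rolls=3,6 (sum=9), consumes 2 rolls
Frame 3 starts at roll index 4: rolls=8,2 (sum=10), consumes 2 rolls
Frame 4 starts at roll index 6: rolls=6,2 (sum=8), consumes 2 rolls
Frame 5 starts at roll index 8: roll=10 (strike), consumes 1 roll
Frame 6 starts at roll index 9: rolls=3,0 (sum=3), consumes 2 rolls
Frame 7 starts at roll index 11: roll=10 (strike), consumes 1 roll
Frame 8 starts at roll index 12: rolls=7,1 (sum=8), consumes 2 rolls
Frame 9 starts at roll index 14: roll=10 (strike), consumes 1 roll
Frame 10 starts at roll index 15: 3 remaining rolls

Answer: 0 2 4 6 8 9 11 12 14 15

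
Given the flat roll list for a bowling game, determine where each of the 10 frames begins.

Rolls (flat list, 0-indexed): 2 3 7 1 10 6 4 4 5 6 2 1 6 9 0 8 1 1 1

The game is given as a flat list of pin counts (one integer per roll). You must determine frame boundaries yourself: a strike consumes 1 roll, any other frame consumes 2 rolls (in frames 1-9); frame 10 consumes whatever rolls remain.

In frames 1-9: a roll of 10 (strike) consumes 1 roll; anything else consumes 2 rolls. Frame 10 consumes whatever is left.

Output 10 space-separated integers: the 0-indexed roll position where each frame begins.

Answer: 0 2 4 5 7 9 11 13 15 17

Derivation:
Frame 1 starts at roll index 0: rolls=2,3 (sum=5), consumes 2 rolls
Frame 2 starts at roll index 2: rolls=7,1 (sum=8), consumes 2 rolls
Frame 3 starts at roll index 4: roll=10 (strike), consumes 1 roll
Frame 4 starts at roll index 5: rolls=6,4 (sum=10), consumes 2 rolls
Frame 5 starts at roll index 7: rolls=4,5 (sum=9), consumes 2 rolls
Frame 6 starts at roll index 9: rolls=6,2 (sum=8), consumes 2 rolls
Frame 7 starts at roll index 11: rolls=1,6 (sum=7), consumes 2 rolls
Frame 8 starts at roll index 13: rolls=9,0 (sum=9), consumes 2 rolls
Frame 9 starts at roll index 15: rolls=8,1 (sum=9), consumes 2 rolls
Frame 10 starts at roll index 17: 2 remaining rolls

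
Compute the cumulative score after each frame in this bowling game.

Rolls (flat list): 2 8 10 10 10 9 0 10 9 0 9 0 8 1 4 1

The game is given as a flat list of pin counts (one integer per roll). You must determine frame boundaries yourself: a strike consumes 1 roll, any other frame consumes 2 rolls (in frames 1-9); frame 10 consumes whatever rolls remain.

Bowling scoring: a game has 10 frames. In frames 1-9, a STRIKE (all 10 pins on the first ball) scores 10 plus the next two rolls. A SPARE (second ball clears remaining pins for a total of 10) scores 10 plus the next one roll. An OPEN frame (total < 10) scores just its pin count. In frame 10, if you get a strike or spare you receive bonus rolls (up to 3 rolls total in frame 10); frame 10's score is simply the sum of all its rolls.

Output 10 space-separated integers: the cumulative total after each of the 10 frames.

Frame 1: SPARE (2+8=10). 10 + next roll (10) = 20. Cumulative: 20
Frame 2: STRIKE. 10 + next two rolls (10+10) = 30. Cumulative: 50
Frame 3: STRIKE. 10 + next two rolls (10+9) = 29. Cumulative: 79
Frame 4: STRIKE. 10 + next two rolls (9+0) = 19. Cumulative: 98
Frame 5: OPEN (9+0=9). Cumulative: 107
Frame 6: STRIKE. 10 + next two rolls (9+0) = 19. Cumulative: 126
Frame 7: OPEN (9+0=9). Cumulative: 135
Frame 8: OPEN (9+0=9). Cumulative: 144
Frame 9: OPEN (8+1=9). Cumulative: 153
Frame 10: OPEN. Sum of all frame-10 rolls (4+1) = 5. Cumulative: 158

Answer: 20 50 79 98 107 126 135 144 153 158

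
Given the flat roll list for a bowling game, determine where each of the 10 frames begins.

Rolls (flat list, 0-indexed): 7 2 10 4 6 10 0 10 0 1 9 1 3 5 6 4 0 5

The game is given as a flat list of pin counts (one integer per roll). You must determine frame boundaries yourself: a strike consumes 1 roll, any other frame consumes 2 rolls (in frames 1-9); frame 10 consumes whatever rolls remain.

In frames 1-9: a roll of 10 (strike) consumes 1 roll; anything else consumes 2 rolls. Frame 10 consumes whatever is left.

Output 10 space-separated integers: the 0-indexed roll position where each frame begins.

Answer: 0 2 3 5 6 8 10 12 14 16

Derivation:
Frame 1 starts at roll index 0: rolls=7,2 (sum=9), consumes 2 rolls
Frame 2 starts at roll index 2: roll=10 (strike), consumes 1 roll
Frame 3 starts at roll index 3: rolls=4,6 (sum=10), consumes 2 rolls
Frame 4 starts at roll index 5: roll=10 (strike), consumes 1 roll
Frame 5 starts at roll index 6: rolls=0,10 (sum=10), consumes 2 rolls
Frame 6 starts at roll index 8: rolls=0,1 (sum=1), consumes 2 rolls
Frame 7 starts at roll index 10: rolls=9,1 (sum=10), consumes 2 rolls
Frame 8 starts at roll index 12: rolls=3,5 (sum=8), consumes 2 rolls
Frame 9 starts at roll index 14: rolls=6,4 (sum=10), consumes 2 rolls
Frame 10 starts at roll index 16: 2 remaining rolls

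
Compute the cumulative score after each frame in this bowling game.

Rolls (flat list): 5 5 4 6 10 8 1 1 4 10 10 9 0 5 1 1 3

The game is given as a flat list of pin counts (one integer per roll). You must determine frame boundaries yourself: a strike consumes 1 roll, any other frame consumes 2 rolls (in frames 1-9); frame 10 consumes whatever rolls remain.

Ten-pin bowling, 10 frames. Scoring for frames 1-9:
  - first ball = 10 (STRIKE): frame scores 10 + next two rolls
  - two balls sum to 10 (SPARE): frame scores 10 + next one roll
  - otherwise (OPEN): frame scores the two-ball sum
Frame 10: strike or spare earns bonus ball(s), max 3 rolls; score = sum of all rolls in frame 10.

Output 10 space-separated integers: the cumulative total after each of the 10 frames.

Frame 1: SPARE (5+5=10). 10 + next roll (4) = 14. Cumulative: 14
Frame 2: SPARE (4+6=10). 10 + next roll (10) = 20. Cumulative: 34
Frame 3: STRIKE. 10 + next two rolls (8+1) = 19. Cumulative: 53
Frame 4: OPEN (8+1=9). Cumulative: 62
Frame 5: OPEN (1+4=5). Cumulative: 67
Frame 6: STRIKE. 10 + next two rolls (10+9) = 29. Cumulative: 96
Frame 7: STRIKE. 10 + next two rolls (9+0) = 19. Cumulative: 115
Frame 8: OPEN (9+0=9). Cumulative: 124
Frame 9: OPEN (5+1=6). Cumulative: 130
Frame 10: OPEN. Sum of all frame-10 rolls (1+3) = 4. Cumulative: 134

Answer: 14 34 53 62 67 96 115 124 130 134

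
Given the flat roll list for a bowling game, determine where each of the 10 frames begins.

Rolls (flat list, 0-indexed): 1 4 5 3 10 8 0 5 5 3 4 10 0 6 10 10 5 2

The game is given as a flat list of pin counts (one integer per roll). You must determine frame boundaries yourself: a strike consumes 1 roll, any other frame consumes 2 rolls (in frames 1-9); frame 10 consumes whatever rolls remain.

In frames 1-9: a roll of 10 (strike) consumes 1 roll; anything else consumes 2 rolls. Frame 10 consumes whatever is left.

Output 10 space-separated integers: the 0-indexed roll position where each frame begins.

Answer: 0 2 4 5 7 9 11 12 14 15

Derivation:
Frame 1 starts at roll index 0: rolls=1,4 (sum=5), consumes 2 rolls
Frame 2 starts at roll index 2: rolls=5,3 (sum=8), consumes 2 rolls
Frame 3 starts at roll index 4: roll=10 (strike), consumes 1 roll
Frame 4 starts at roll index 5: rolls=8,0 (sum=8), consumes 2 rolls
Frame 5 starts at roll index 7: rolls=5,5 (sum=10), consumes 2 rolls
Frame 6 starts at roll index 9: rolls=3,4 (sum=7), consumes 2 rolls
Frame 7 starts at roll index 11: roll=10 (strike), consumes 1 roll
Frame 8 starts at roll index 12: rolls=0,6 (sum=6), consumes 2 rolls
Frame 9 starts at roll index 14: roll=10 (strike), consumes 1 roll
Frame 10 starts at roll index 15: 3 remaining rolls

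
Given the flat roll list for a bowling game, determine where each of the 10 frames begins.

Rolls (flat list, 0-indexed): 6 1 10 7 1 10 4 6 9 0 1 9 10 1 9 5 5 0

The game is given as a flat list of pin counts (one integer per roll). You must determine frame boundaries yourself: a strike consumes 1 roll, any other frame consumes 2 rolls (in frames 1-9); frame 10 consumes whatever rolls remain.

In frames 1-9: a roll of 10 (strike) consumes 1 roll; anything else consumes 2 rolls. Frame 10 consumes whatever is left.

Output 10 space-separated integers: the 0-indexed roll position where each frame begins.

Frame 1 starts at roll index 0: rolls=6,1 (sum=7), consumes 2 rolls
Frame 2 starts at roll index 2: roll=10 (strike), consumes 1 roll
Frame 3 starts at roll index 3: rolls=7,1 (sum=8), consumes 2 rolls
Frame 4 starts at roll index 5: roll=10 (strike), consumes 1 roll
Frame 5 starts at roll index 6: rolls=4,6 (sum=10), consumes 2 rolls
Frame 6 starts at roll index 8: rolls=9,0 (sum=9), consumes 2 rolls
Frame 7 starts at roll index 10: rolls=1,9 (sum=10), consumes 2 rolls
Frame 8 starts at roll index 12: roll=10 (strike), consumes 1 roll
Frame 9 starts at roll index 13: rolls=1,9 (sum=10), consumes 2 rolls
Frame 10 starts at roll index 15: 3 remaining rolls

Answer: 0 2 3 5 6 8 10 12 13 15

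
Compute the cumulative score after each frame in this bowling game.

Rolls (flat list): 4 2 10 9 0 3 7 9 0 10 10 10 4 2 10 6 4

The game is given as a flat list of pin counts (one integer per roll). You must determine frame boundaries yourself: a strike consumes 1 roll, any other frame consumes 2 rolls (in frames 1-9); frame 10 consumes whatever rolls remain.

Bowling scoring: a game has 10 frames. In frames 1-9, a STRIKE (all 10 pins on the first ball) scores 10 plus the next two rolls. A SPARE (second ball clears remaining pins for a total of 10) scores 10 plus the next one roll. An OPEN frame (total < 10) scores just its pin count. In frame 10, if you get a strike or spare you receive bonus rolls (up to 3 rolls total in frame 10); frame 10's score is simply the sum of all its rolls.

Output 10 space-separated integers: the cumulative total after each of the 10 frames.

Answer: 6 25 34 53 62 92 116 132 138 158

Derivation:
Frame 1: OPEN (4+2=6). Cumulative: 6
Frame 2: STRIKE. 10 + next two rolls (9+0) = 19. Cumulative: 25
Frame 3: OPEN (9+0=9). Cumulative: 34
Frame 4: SPARE (3+7=10). 10 + next roll (9) = 19. Cumulative: 53
Frame 5: OPEN (9+0=9). Cumulative: 62
Frame 6: STRIKE. 10 + next two rolls (10+10) = 30. Cumulative: 92
Frame 7: STRIKE. 10 + next two rolls (10+4) = 24. Cumulative: 116
Frame 8: STRIKE. 10 + next two rolls (4+2) = 16. Cumulative: 132
Frame 9: OPEN (4+2=6). Cumulative: 138
Frame 10: STRIKE. Sum of all frame-10 rolls (10+6+4) = 20. Cumulative: 158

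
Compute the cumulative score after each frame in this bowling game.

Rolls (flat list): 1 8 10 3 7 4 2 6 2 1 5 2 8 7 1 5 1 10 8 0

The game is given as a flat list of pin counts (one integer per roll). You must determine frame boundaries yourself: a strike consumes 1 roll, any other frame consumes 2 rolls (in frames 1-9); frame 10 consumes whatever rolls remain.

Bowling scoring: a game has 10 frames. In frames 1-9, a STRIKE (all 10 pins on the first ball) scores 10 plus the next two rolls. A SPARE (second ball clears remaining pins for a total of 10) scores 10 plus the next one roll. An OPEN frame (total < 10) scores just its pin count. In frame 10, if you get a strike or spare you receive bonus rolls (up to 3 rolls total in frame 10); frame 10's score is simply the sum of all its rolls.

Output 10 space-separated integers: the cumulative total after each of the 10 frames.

Answer: 9 29 43 49 57 63 80 88 94 112

Derivation:
Frame 1: OPEN (1+8=9). Cumulative: 9
Frame 2: STRIKE. 10 + next two rolls (3+7) = 20. Cumulative: 29
Frame 3: SPARE (3+7=10). 10 + next roll (4) = 14. Cumulative: 43
Frame 4: OPEN (4+2=6). Cumulative: 49
Frame 5: OPEN (6+2=8). Cumulative: 57
Frame 6: OPEN (1+5=6). Cumulative: 63
Frame 7: SPARE (2+8=10). 10 + next roll (7) = 17. Cumulative: 80
Frame 8: OPEN (7+1=8). Cumulative: 88
Frame 9: OPEN (5+1=6). Cumulative: 94
Frame 10: STRIKE. Sum of all frame-10 rolls (10+8+0) = 18. Cumulative: 112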